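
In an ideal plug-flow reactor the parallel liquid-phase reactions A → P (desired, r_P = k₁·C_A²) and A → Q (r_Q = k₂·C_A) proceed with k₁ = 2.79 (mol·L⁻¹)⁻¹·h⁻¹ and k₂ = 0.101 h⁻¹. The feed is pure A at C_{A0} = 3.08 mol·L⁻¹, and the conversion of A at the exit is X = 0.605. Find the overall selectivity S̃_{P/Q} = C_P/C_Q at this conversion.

C_A = C_{A0}(1−X) = 1.217 mol·L⁻¹.
Along a PFR/batch, dC_Q/dC_A = −r_Q/(r_P+r_Q) = −k₂/(k₂+k₁·C_A).
Integrating from C_{A0} to C_A: C_Q = (0.101/2.79)·ln[(0.101+2.79·3.08)/(0.101+2.79·1.22)] = 0.03620·ln(8.694/3.495) = 0.03299 mol·L⁻¹.
Then C_P = (C_{A0}−C_A) − C_Q = 1.863 − 0.03299 = 1.830 mol·L⁻¹.
S̃_{P/Q} = C_P/C_Q = 1.830/0.03299 = 55.5.

55.5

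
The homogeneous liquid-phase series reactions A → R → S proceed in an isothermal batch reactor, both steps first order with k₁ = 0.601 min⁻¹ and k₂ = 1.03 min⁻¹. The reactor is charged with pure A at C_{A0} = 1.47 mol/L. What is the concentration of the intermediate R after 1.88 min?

The intermediate concentration in a first-order A→B→C sequence is C_R = k₁C_{A0}(e^(−k₁t) − e^(−k₂t))/(k₂−k₁).
e^(−k₁t) = e^(−0.601×1.88) = e^(−1.130) = 0.3231; e^(−k₂t) = e^(−1.936) = 0.1442.
C_R = 0.601×1.47/(1.03−0.601) × (0.3231−0.1442) = 2.059×0.1788 = 0.3683 mol/L.

0.368 mol/L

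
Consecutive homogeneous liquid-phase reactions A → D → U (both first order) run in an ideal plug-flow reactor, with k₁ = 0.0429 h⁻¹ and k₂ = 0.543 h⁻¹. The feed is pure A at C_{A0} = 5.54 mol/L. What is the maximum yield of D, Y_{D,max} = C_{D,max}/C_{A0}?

0.0635

For a first-order series the maximum intermediate yield is C_{D,max}/C_{A0} = (k₁/k₂)^[k₂/(k₂−k₁)].
= (0.0429/0.543)^(0.543/(0.543−0.0429)) = (0.07901)^(1.086) = 0.06355.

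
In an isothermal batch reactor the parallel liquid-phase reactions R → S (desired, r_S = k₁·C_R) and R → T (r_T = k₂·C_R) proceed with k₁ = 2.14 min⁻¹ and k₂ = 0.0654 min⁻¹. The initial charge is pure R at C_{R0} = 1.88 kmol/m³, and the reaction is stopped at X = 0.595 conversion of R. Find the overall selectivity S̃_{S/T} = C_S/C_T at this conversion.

32.7

C_R = C_{R0}(1−X) = 0.7614 kmol/m³.
Both paths are first order in R, so the instantaneous fraction to S is constant: dC_S/d(−C_R) = k₁/(k₁+k₂) = 0.9703.
C_S = 0.9703·(C_{R0}−C_R) = 0.9703×1.119 = 1.09 kmol/m³.
C_T = (C_{R0}−C_R)−C_S = 0.03317 kmol/m³; S̃_{S/T} = 1.085/0.03317 = 32.7.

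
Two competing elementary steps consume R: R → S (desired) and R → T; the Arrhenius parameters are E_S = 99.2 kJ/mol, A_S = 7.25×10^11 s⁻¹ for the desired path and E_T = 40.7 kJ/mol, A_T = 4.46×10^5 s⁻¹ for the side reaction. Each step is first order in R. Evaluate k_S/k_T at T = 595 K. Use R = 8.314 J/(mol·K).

With equal orders, S_{S/T} = k_S/k_T = (A_S/A_T)·exp[(E_T−E_S)/(RT)].
(E_T−E_S)/(RT) = (40.7−99.2)×10³/(8.314×595) = -58500/4947 = -11.83.
k_S/k_T = (7.25×10^11/4.46×10^5)·exp(-11.83) = 1.626×10^6 × 7.314×10^-6 = 11.9.
Since E_S > E_T, raising the temperature improves selectivity toward S.

11.9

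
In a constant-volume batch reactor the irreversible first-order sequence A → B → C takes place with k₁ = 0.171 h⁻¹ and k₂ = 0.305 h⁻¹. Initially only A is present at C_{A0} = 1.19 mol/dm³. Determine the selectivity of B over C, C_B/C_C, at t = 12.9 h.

The intermediate concentration in a first-order A→B→C sequence is C_B = k₁C_{A0}(e^(−k₁t) − e^(−k₂t))/(k₂−k₁).
e^(−k₁t) = e^(−0.171×12.9) = e^(−2.206) = 0.1102; e^(−k₂t) = e^(−3.934) = 0.01956.
C_B = 0.171×1.19/(0.305−0.171) × (0.1102−0.01956) = 1.519×0.09060 = 0.1376 mol/dm³.
C_A = C_{A0}e^(−k₁t) = 0.1311 mol/dm³, so C_C = C_{A0}−C_A−C_B = 0.9213 mol/dm³; C_B/C_C = 0.149.

0.149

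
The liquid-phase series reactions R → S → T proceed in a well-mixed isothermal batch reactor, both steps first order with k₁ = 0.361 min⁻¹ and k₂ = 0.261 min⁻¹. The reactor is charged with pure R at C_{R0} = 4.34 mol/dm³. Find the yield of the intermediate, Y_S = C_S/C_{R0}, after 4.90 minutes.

For first-order series with pure R initially, C_S(t) = k₁C_{R0}/(k₂−k₁)·(e^(−k₁t) − e^(−k₂t)).
e^(−k₁t) = e^(−0.361×4.90) = e^(−1.769) = 0.1705; e^(−k₂t) = e^(−1.279) = 0.2783.
C_S = 0.361×4.34/(0.261−0.361) × (0.1705−0.2783) = (-15.67)×(-0.1078) = 1.689 mol/dm³.
Y_S = C_S/C_{R0} = 1.689/4.34 = 0.389.

0.389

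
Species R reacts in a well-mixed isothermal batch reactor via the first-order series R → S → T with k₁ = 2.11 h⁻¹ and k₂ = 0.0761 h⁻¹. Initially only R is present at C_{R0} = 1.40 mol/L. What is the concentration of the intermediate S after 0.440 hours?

0.831 mol/L

For first-order series with pure R initially, C_S(t) = k₁C_{R0}/(k₂−k₁)·(e^(−k₁t) − e^(−k₂t)).
e^(−k₁t) = e^(−2.11×0.440) = e^(−0.9284) = 0.3952; e^(−k₂t) = e^(−0.03348) = 0.9671.
C_S = 2.11×1.40/(0.0761−2.11) × (0.3952−0.9671) = (-1.452)×(-0.5719) = 0.8306 mol/L.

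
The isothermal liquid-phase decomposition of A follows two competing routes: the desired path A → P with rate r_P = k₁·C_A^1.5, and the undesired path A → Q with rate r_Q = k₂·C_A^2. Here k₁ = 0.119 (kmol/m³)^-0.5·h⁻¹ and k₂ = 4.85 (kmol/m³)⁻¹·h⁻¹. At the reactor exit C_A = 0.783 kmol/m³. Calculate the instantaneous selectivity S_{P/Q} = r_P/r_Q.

0.0277

S_{P/Q} = r_P/r_Q = (k₁·C_A^1.5)/(k₂·C_A^2) = (k₁/k₂)·C_A^-0.5.
= (0.119×0.7830^1.5) / (4.85×0.7830^2) = 0.08245/2.973 = 0.0277.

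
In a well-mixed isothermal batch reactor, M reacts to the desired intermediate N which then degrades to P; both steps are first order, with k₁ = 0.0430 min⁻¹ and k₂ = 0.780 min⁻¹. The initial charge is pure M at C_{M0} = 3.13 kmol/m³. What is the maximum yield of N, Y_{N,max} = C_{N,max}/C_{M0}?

Evaluating C_N at t_opt = ln(k₂/k₁)/(k₂−k₁) gives C_{N,max}/C_{M0} = (k₁/k₂)^[k₂/(k₂−k₁)].
= (0.0430/0.780)^(0.780/(0.780−0.0430)) = (0.05513)^(1.058) = 0.04655.

0.0466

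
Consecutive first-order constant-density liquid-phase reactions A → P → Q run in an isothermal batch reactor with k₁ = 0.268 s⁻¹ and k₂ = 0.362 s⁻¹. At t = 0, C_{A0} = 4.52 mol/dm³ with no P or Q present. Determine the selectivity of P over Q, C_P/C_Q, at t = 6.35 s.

For first-order series with pure A initially, C_P(t) = k₁C_{A0}/(k₂−k₁)·(e^(−k₁t) − e^(−k₂t)).
e^(−k₁t) = e^(−0.268×6.35) = e^(−1.702) = 0.1824; e^(−k₂t) = e^(−2.299) = 0.1004.
C_P = 0.268×4.52/(0.362−0.268) × (0.1824−0.1004) = 12.89×0.08197 = 1.056 mol/dm³.
C_A = C_{A0}e^(−k₁t) = 0.8242 mol/dm³, so C_Q = C_{A0}−C_A−C_P = 2.639 mol/dm³; C_P/C_Q = 0.400.

0.400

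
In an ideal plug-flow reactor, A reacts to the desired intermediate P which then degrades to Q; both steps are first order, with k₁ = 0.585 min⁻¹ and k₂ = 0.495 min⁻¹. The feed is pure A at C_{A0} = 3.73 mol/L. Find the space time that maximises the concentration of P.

1.86 min

The intermediate peaks when r₁ = r₂, i.e. k₁e^(−k₁τ) = k₂e^(−k₂τ), giving τ_opt = ln(k₂/k₁)/(k₂−k₁).
= ln(0.495/0.585)/(0.495−0.585) = ln(0.8462)/-0.09000 = -0.1671/-0.09000 = 1.86 min.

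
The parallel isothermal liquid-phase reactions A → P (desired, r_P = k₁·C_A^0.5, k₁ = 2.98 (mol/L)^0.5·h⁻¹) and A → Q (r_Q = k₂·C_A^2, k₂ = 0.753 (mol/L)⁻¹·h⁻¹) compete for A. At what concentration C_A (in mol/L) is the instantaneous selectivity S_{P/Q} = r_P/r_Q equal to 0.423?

S_{P/Q} = (k₁/k₂)·C_A^-1.5 ⇒ C_A = (S·k₂/k₁)^(1/(-1.5)).
= (0.423×0.753/2.98)^(-0.6667) = (0.1069)^(-0.6667) = 4.44 mol/L.

4.44 mol/L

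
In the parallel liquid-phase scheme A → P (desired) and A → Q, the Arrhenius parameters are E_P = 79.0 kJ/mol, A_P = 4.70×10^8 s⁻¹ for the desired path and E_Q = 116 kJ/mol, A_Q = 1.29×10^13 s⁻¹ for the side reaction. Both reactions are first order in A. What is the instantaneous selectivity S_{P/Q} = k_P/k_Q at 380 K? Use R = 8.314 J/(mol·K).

4.44

With equal orders, S_{P/Q} = k_P/k_Q = (A_P/A_Q)·exp[(E_Q−E_P)/(RT)].
(E_Q−E_P)/(RT) = (116−79.0)×10³/(8.314×380) = 37000/3159 = 11.71.
k_P/k_Q = (4.70×10^8/1.29×10^13)·exp(11.71) = 3.643×10^-5 × 1.220×10^5 = 4.44.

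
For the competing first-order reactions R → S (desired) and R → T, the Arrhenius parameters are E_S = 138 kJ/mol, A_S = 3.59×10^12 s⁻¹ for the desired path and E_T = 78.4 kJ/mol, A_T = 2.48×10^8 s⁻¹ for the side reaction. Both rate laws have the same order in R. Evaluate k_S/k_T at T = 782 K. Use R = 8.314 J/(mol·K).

1.51

With equal orders, S_{S/T} = k_S/k_T = (A_S/A_T)·exp[(E_T−E_S)/(RT)].
(E_T−E_S)/(RT) = (78.4−138)×10³/(8.314×782) = -59600/6502 = -9.167.
k_S/k_T = (3.59×10^12/2.48×10^8)·exp(-9.167) = 14476 × 1.044×10^-4 = 1.51.
Since E_S > E_T, raising the temperature improves selectivity toward S.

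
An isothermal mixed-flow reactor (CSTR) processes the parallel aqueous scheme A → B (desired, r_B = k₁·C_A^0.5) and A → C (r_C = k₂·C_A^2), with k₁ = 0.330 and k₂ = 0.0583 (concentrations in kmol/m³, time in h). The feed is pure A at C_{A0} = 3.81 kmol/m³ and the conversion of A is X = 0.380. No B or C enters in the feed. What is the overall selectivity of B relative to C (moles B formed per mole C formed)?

Exit C_A = C_{A0}(1−X) = 3.81×0.620 = 2.362 kmol/m³.
In a CSTR the entire volume is at exit conditions, so r_B = 0.330×2.362^0.5 = 0.5072 and r_C = 0.0583×2.362^2 = 0.3253.
Overall selectivity = C_B/C_C = r_Bτ/(r_Cτ) = r_B/r_C = 1.56.

1.56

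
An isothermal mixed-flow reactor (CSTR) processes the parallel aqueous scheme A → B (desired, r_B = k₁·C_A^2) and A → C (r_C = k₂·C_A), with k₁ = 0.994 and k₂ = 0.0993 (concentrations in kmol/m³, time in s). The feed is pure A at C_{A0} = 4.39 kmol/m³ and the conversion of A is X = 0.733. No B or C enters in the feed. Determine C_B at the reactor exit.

2.97 kmol/m³

Exit C_A = C_{A0}(1−X) = 4.39×0.267 = 1.172 kmol/m³.
A CSTR operates uniformly at the exit composition, giving r_B = 1.366 and r_C = 0.1164 (each k·C_A^n at C_A = 1.172).
Fraction of consumed A going to B: r_B/(r_B+r_C) = 0.9215.
C_B = 0.9215·C_{A0}·X = 0.9215×4.39×0.733 = 2.97 kmol/m³.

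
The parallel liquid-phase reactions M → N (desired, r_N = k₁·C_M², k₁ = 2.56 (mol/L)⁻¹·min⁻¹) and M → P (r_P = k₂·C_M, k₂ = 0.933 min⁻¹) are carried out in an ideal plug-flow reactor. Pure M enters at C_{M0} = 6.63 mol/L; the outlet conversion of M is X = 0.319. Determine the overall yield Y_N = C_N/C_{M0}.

C_M = C_{M0}(1−X) = 4.515 mol/L.
Along a PFR/batch, dC_P/dC_M = −r_P/(r_N+r_P) = −k₂/(k₂+k₁·C_M).
Integrating from C_{M0} to C_M: C_P = (0.933/2.56)·ln[(0.933+2.56·6.63)/(0.933+2.56·4.52)] = 0.3645·ln(17.91/12.49) = 0.1312 mol/L.
Then C_N = (C_{M0}−C_M) − C_P = 2.115 − 0.1312 = 1.984 mol/L.
Y_N = C_N/C_{M0} = 1.984/6.63 = 0.299.

0.299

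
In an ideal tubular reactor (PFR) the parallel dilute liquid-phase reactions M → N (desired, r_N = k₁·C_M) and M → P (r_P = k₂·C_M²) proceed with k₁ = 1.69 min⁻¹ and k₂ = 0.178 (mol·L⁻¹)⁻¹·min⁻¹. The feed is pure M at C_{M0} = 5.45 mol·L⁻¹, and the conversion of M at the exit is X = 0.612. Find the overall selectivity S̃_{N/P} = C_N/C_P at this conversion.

2.56

C_M = C_{M0}(1−X) = 2.115 mol·L⁻¹.
Along a PFR/batch, dC_N/dC_M = −r_N/(r_N+r_P) = −k₁/(k₁+k₂·C_M).
Integrating from C_{M0} to C_M: C_N = (1.69/0.178)·ln[(1.69+0.178·5.45)/(1.69+0.178·2.11)] = 9.494·ln(2.660/2.066) = 2.398 mol·L⁻¹.
C_P = (C_{M0}−C_M)−C_N = 0.9375 mol·L⁻¹; S̃_{N/P} = 2.398/0.9375 = 2.56.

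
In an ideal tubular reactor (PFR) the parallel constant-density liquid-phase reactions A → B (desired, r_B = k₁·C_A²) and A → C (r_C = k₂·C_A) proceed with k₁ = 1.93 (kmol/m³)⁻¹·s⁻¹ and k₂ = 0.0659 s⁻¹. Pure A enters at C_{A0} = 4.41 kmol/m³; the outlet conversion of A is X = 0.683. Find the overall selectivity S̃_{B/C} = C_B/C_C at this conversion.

76.9

C_A = C_{A0}(1−X) = 1.398 kmol/m³.
Along a PFR/batch, dC_C/dC_A = −r_C/(r_B+r_C) = −k₂/(k₂+k₁·C_A).
Integrating from C_{A0} to C_A: C_C = (0.0659/1.93)·ln[(0.0659+1.93·4.41)/(0.0659+1.93·1.40)] = 0.03415·ln(8.577/2.764) = 0.03867 kmol/m³.
Then C_B = (C_{A0}−C_A) − C_C = 3.012 − 0.03867 = 2.973 kmol/m³.
S̃_{B/C} = C_B/C_C = 2.973/0.03867 = 76.9.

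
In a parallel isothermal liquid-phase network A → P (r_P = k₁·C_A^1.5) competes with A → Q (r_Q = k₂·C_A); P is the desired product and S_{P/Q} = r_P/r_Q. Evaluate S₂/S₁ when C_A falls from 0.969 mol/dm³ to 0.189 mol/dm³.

S_{P/Q} = (k₁/k₂)·C_A^0.5, so S₂/S₁ = (C_{A,2}/C_{A,1})^0.5.
= (0.189/0.969)^0.5 = (0.1950)^0.5 = 0.442.
Selectivity toward P falls as C_A falls — high-concentration operation is favoured.

0.442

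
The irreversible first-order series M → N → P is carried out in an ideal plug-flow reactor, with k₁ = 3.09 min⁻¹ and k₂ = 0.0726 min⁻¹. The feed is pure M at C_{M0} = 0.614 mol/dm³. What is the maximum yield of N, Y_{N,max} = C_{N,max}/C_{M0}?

Evaluating C_N at τ_opt = ln(k₂/k₁)/(k₂−k₁) gives C_{N,max}/C_{M0} = (k₁/k₂)^[k₂/(k₂−k₁)].
= (3.09/0.0726)^(0.0726/(0.0726−3.09)) = (42.56)^(-0.02406) = 0.9137.

0.914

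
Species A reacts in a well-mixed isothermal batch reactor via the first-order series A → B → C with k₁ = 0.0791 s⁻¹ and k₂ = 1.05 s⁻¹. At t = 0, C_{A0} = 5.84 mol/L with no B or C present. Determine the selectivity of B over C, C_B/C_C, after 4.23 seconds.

0.253

Solving the coupled first-order balances gives C_B(t) = [k₁/(k₂−k₁)]·C_{A0}·(e^(−k₁t) − e^(−k₂t)).
e^(−k₁t) = e^(−0.0791×4.23) = e^(−0.3346) = 0.7156; e^(−k₂t) = e^(−4.442) = 0.01178.
C_B = 0.0791×5.84/(1.05−0.0791) × (0.7156−0.01178) = 0.4758×0.7039 = 0.3349 mol/L.
C_A = C_{A0}e^(−k₁t) = 4.179 mol/L, so C_C = C_{A0}−C_A−C_B = 1.326 mol/L; C_B/C_C = 0.253.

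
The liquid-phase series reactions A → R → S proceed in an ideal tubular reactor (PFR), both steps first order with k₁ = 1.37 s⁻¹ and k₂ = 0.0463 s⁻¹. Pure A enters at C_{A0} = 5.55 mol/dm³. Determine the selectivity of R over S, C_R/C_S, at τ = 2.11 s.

13.9

Solving the coupled first-order balances gives C_R(τ) = [k₁/(k₂−k₁)]·C_{A0}·(e^(−k₁τ) − e^(−k₂τ)).
e^(−k₁τ) = e^(−1.37×2.11) = e^(−2.891) = 0.05554; e^(−k₂τ) = e^(−0.09769) = 0.9069.
C_R = 1.37×5.55/(0.0463−1.37) × (0.05554−0.9069) = (-5.744)×(-0.8514) = 4.890 mol/dm³.
C_A = C_{A0}e^(−k₁τ) = 0.3082 mol/dm³, so C_S = C_{A0}−C_A−C_R = 0.3513 mol/dm³; C_R/C_S = 13.9.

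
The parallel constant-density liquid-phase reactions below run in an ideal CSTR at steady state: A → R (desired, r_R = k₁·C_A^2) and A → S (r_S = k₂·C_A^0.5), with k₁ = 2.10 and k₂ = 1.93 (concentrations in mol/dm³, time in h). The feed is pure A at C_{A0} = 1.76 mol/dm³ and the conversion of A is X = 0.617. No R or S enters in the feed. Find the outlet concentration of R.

0.408 mol/dm³

Exit C_A = C_{A0}(1−X) = 1.76×0.383 = 0.6741 mol/dm³.
In a CSTR the entire volume is at exit conditions, so r_R = 2.10×0.6741^2 = 0.9542 and r_S = 1.93×0.6741^0.5 = 1.585.
Fraction of consumed A going to R: r_R/(r_R+r_S) = 0.3759.
C_R = 0.3759·C_{A0}·X = 0.3759×1.76×0.617 = 0.408 mol/dm³.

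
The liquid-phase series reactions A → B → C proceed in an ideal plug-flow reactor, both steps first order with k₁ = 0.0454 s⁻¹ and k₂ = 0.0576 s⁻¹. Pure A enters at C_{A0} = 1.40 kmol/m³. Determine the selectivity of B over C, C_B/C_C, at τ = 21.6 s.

1.07

The intermediate concentration in a first-order A→B→C sequence is C_B = k₁C_{A0}(e^(−k₁τ) − e^(−k₂τ))/(k₂−k₁).
e^(−k₁τ) = e^(−0.0454×21.6) = e^(−0.9806) = 0.3751; e^(−k₂τ) = e^(−1.244) = 0.2882.
C_B = 0.0454×1.40/(0.0576−0.0454) × (0.3751−0.2882) = 5.210×0.08689 = 0.4527 kmol/m³.
C_A = C_{A0}e^(−k₁τ) = 0.5251 kmol/m³, so C_C = C_{A0}−C_A−C_B = 0.4222 kmol/m³; C_B/C_C = 1.07.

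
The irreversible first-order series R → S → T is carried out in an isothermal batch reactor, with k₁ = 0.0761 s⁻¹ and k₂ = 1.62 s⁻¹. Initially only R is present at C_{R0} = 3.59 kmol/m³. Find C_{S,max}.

0.145 kmol/m³

At the optimum, C_{S,max}/C_{R0} = (k₁/k₂)^[k₂/(k₂−k₁)].
= (0.0761/1.62)^(1.62/(1.62−0.0761)) = (0.04698)^(1.049) = 0.04040.
C_{S,max} = 0.04040×3.59 = 0.145 kmol/m³.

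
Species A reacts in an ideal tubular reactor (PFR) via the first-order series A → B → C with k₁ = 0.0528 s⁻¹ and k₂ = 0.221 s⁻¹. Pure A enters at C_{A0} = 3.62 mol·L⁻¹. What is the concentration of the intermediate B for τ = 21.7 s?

0.352 mol·L⁻¹

For first-order series with pure A initially, C_B(τ) = k₁C_{A0}/(k₂−k₁)·(e^(−k₁τ) − e^(−k₂τ)).
e^(−k₁τ) = e^(−0.0528×21.7) = e^(−1.146) = 0.3180; e^(−k₂τ) = e^(−4.796) = 0.008265.
C_B = 0.0528×3.62/(0.221−0.0528) × (0.3180−0.008265) = 1.136×0.3097 = 0.3520 mol·L⁻¹.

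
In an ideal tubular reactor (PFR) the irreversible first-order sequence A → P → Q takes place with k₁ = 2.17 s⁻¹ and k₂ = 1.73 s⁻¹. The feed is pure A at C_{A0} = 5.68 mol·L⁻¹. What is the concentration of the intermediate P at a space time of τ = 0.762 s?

2.14 mol·L⁻¹

For first-order series with pure A initially, C_P(τ) = k₁C_{A0}/(k₂−k₁)·(e^(−k₁τ) − e^(−k₂τ)).
e^(−k₁τ) = e^(−2.17×0.762) = e^(−1.654) = 0.1914; e^(−k₂τ) = e^(−1.318) = 0.2676.
C_P = 2.17×5.68/(1.73−2.17) × (0.1914−0.2676) = (-28.01)×(-0.07623) = 2.135 mol·L⁻¹.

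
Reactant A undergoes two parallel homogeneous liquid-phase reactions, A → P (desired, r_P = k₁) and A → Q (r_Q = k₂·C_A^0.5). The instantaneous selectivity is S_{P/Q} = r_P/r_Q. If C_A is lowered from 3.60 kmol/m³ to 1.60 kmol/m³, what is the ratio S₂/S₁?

1.50

S_{P/Q} = (k₁/k₂)·C_A^-0.5, so S₂/S₁ = (C_{A,2}/C_{A,1})^-0.5.
= (1.60/3.60)^(-0.5) = (0.4444)^(-0.5) = 1.50.
Selectivity toward P rises as C_A falls — low-concentration operation is favoured.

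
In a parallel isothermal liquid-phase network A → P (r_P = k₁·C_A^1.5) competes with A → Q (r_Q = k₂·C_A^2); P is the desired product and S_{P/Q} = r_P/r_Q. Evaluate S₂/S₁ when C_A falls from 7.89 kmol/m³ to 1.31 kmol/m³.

S_{P/Q} = (k₁/k₂)·C_A^-0.5, so S₂/S₁ = (C_{A,2}/C_{A,1})^-0.5.
= (1.31/7.89)^(-0.5) = (0.1660)^(-0.5) = 2.45.

2.45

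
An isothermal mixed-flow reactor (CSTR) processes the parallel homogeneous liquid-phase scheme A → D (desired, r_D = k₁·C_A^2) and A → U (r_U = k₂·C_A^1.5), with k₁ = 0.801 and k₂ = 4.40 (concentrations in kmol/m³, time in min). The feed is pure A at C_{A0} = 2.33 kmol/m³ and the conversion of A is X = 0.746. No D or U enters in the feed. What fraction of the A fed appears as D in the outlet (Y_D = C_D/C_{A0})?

0.0916

Exit C_A = C_{A0}(1−X) = 2.33×0.254 = 0.5918 kmol/m³.
A CSTR operates uniformly at the exit composition, giving r_D = 0.2806 and r_U = 2.003 (each k·C_A^n at C_A = 0.5918).
Fraction of consumed A going to D: r_D/(r_D+r_U) = 0.1228.
C_D = 0.1228·C_{A0}·X = 0.1228×2.33×0.746 = 0.214 kmol/m³; Y_D = C_D/C_{A0} = 0.0916.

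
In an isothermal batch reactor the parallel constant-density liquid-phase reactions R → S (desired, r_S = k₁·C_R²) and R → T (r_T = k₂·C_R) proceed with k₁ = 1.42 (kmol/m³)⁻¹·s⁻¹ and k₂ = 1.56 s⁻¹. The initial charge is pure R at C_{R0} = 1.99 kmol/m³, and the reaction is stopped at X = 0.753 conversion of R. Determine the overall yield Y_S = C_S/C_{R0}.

0.386

C_R = C_{R0}(1−X) = 0.4915 kmol/m³.
Along a PFR/batch, dC_T/dC_R = −r_T/(r_S+r_T) = −k₂/(k₂+k₁·C_R).
Integrating from C_{R0} to C_R: C_T = (1.56/1.42)·ln[(1.56+1.42·1.99)/(1.56+1.42·0.492)] = 1.099·ln(4.386/2.258) = 0.7294 kmol/m³.
Then C_S = (C_{R0}−C_R) − C_T = 1.498 − 0.7294 = 0.7691 kmol/m³.
Y_S = C_S/C_{R0} = 0.7691/1.99 = 0.386.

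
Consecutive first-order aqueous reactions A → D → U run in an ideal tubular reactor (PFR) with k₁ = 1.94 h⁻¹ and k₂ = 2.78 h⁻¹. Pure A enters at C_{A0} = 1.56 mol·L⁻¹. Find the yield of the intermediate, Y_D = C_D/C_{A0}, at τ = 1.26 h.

The intermediate concentration in a first-order A→B→C sequence is C_D = k₁C_{A0}(e^(−k₁τ) − e^(−k₂τ))/(k₂−k₁).
e^(−k₁τ) = e^(−1.94×1.26) = e^(−2.444) = 0.08678; e^(−k₂τ) = e^(−3.503) = 0.03011.
C_D = 1.94×1.56/(2.78−1.94) × (0.08678−0.03011) = 3.603×0.05667 = 0.2042 mol·L⁻¹.
Y_D = C_D/C_{A0} = 0.2042/1.56 = 0.131.

0.131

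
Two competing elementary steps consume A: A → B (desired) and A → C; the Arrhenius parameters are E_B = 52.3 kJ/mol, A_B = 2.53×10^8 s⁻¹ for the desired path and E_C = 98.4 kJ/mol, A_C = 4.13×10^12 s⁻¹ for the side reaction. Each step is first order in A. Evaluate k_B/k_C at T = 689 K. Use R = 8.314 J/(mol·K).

0.192

k_B/k_C = (A_B/A_C)·exp[−(E_B−E_C)/(RT)] = (A_B/A_C)·exp[(E_C−E_B)/(RT)].
(E_C−E_B)/(RT) = (98.4−52.3)×10³/(8.314×689) = 46100/5728 = 8.048.
k_B/k_C = (2.53×10^8/4.13×10^12)·exp(8.048) = 6.126×10^-5 × 3127 = 0.192.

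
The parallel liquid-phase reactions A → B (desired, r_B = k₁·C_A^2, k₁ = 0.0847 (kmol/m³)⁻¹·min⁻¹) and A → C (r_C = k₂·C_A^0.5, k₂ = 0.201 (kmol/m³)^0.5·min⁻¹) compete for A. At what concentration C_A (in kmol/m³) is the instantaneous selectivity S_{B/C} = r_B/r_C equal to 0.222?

S_{B/C} = (k₁/k₂)·C_A^1.5 ⇒ C_A = (S·k₂/k₁)^(1/1.5).
= (0.222×0.201/0.0847)^(0.6667) = (0.5268)^(0.6667) = 0.652 kmol/m³.

0.652 kmol/m³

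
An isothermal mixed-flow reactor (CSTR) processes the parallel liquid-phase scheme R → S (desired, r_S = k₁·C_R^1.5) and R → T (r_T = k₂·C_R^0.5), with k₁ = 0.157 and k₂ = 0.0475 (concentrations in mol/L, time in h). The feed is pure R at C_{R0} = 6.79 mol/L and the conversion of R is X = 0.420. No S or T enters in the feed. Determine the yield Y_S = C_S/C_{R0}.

Exit C_R = C_{R0}(1−X) = 6.79×0.580 = 3.938 mol/L.
A CSTR operates uniformly at the exit composition, giving r_S = 1.227 and r_T = 0.09426 (each k·C_R^n at C_R = 3.938).
Fraction of consumed R going to S: r_S/(r_S+r_T) = 0.9287.
C_S = 0.9287·C_{R0}·X = 0.9287×6.79×0.420 = 2.65 mol/L; Y_S = C_S/C_{R0} = 0.390.

0.390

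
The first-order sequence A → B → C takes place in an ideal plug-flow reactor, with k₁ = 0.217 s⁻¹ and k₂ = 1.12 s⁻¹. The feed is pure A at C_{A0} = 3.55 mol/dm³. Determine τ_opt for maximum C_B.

1.82 s

For first-order series the maximum of C_B occurs at τ_opt = ln(k₂/k₁)/(k₂−k₁).
= ln(1.12/0.217)/(1.12−0.217) = ln(5.161)/0.9030 = 1.641/0.9030 = 1.82 s.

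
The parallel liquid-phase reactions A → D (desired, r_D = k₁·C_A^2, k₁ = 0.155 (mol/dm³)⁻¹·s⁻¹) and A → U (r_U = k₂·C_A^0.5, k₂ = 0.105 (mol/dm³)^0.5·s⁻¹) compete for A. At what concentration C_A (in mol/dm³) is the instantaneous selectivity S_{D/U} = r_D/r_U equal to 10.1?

3.60 mol/dm³

S_{D/U} = (k₁/k₂)·C_A^1.5 ⇒ C_A = (S·k₂/k₁)^(1/1.5).
= (10.1×0.105/0.155)^(0.6667) = (6.842)^(0.6667) = 3.60 mol/dm³.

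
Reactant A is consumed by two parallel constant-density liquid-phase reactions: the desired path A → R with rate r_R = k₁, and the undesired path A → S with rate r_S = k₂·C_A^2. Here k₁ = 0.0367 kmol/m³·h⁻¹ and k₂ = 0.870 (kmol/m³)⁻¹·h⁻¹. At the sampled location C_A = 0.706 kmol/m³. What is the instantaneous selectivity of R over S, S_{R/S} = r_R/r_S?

0.0846

S_{R/S} = r_R/r_S = (k₁)/(k₂·C_A^2) = (k₁/k₂)·C_A^-2.
= (0.0367) / (0.870×0.7060^2) = 0.03670/0.4336 = 0.0846.
The undesired path is higher order in A, so low C_A (CSTR or dilute feed) favours R.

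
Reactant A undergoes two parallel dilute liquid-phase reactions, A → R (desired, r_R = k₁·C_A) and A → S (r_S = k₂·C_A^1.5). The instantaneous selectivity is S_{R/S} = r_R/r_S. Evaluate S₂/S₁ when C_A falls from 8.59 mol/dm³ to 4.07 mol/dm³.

1.45

S_{R/S} = (k₁/k₂)·C_A^-0.5, so S₂/S₁ = (C_{A,2}/C_{A,1})^-0.5.
= (4.07/8.59)^(-0.5) = (0.4738)^(-0.5) = 1.45.
Selectivity toward R rises as C_A falls — low-concentration operation is favoured.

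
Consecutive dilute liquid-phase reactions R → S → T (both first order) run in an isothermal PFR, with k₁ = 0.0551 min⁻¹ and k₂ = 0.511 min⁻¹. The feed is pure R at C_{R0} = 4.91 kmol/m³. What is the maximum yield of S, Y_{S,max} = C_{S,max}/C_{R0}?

0.0824

For a first-order series the maximum intermediate yield is C_{S,max}/C_{R0} = (k₁/k₂)^[k₂/(k₂−k₁)].
= (0.0551/0.511)^(0.511/(0.511−0.0551)) = (0.1078)^(1.121) = 0.08238.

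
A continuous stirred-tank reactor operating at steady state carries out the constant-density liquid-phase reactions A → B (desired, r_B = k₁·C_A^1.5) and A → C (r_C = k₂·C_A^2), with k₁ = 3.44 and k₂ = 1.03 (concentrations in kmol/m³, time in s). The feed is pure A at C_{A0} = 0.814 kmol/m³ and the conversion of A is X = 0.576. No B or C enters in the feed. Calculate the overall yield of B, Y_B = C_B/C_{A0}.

Exit C_A = C_{A0}(1−X) = 0.814×0.424 = 0.3451 kmol/m³.
In a CSTR the entire volume is at exit conditions, so r_B = 3.44×0.3451^1.5 = 0.6975 and r_C = 1.03×0.3451^2 = 0.1227.
Fraction of consumed A going to B: r_B/(r_B+r_C) = 0.8504.
C_B = 0.8504·C_{A0}·X = 0.8504×0.814×0.576 = 0.399 kmol/m³; Y_B = C_B/C_{A0} = 0.490.

0.490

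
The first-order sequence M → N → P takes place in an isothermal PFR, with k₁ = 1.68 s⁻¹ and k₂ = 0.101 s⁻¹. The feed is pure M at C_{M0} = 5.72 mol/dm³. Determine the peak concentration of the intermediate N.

4.78 mol/dm³

At the optimum, C_{N,max}/C_{M0} = (k₁/k₂)^[k₂/(k₂−k₁)].
= (1.68/0.101)^(0.101/(0.101−1.68)) = (16.63)^(-0.06396) = 0.8354.
C_{N,max} = 0.8354×5.72 = 4.78 mol/dm³.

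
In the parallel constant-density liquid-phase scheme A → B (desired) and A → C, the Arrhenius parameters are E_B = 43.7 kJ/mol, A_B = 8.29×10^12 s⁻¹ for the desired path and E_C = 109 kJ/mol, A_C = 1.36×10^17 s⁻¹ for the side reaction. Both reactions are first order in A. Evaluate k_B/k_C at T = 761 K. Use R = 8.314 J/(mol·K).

With equal orders, S_{B/C} = k_B/k_C = (A_B/A_C)·exp[(E_C−E_B)/(RT)].
(E_C−E_B)/(RT) = (109−43.7)×10³/(8.314×761) = 65300/6327 = 10.32.
k_B/k_C = (8.29×10^12/1.36×10^17)·exp(10.32) = 6.096×10^-5 × 30361 = 1.85.

1.85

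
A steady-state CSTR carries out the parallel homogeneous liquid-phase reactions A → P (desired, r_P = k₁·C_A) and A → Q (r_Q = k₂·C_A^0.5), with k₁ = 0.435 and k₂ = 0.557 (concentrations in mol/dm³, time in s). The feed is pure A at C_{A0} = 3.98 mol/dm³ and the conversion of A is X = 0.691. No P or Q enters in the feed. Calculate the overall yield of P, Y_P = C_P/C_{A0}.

Exit C_A = C_{A0}(1−X) = 3.98×0.309 = 1.230 mol/dm³.
A CSTR operates uniformly at the exit composition, giving r_P = 0.5350 and r_Q = 0.6177 (each k·C_A^n at C_A = 1.230).
Fraction of consumed A going to P: r_P/(r_P+r_Q) = 0.4641.
C_P = 0.4641·C_{A0}·X = 0.4641×3.98×0.691 = 1.28 mol/dm³; Y_P = C_P/C_{A0} = 0.321.

0.321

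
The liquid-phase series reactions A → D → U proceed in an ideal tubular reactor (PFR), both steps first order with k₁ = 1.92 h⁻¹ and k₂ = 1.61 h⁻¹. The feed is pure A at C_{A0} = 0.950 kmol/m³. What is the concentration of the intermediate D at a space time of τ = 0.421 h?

For first-order series with pure A initially, C_D(τ) = k₁C_{A0}/(k₂−k₁)·(e^(−k₁τ) − e^(−k₂τ)).
e^(−k₁τ) = e^(−1.92×0.421) = e^(−0.8083) = 0.4456; e^(−k₂τ) = e^(−0.6778) = 0.5077.
C_D = 1.92×0.950/(1.61−1.92) × (0.4456−0.5077) = (-5.884)×(-0.06212) = 0.3655 kmol/m³.

0.366 kmol/m³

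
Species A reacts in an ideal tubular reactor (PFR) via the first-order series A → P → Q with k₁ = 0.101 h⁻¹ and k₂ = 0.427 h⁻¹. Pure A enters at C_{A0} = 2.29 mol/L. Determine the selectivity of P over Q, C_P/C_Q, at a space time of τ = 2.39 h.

Solving the coupled first-order balances gives C_P(τ) = [k₁/(k₂−k₁)]·C_{A0}·(e^(−k₁τ) − e^(−k₂τ)).
e^(−k₁τ) = e^(−0.101×2.39) = e^(−0.2414) = 0.7855; e^(−k₂τ) = e^(−1.021) = 0.3604.
C_P = 0.101×2.29/(0.427−0.101) × (0.7855−0.3604) = 0.7095×0.4251 = 0.3016 mol/L.
C_A = C_{A0}e^(−k₁τ) = 1.799 mol/L, so C_Q = C_{A0}−C_A−C_P = 0.1895 mol/L; C_P/C_Q = 1.59.

1.59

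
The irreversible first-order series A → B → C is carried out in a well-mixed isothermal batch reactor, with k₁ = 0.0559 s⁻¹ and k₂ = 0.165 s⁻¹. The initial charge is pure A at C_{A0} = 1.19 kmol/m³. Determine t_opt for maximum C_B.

9.92 s

The intermediate peaks when r₁ = r₂, i.e. k₁e^(−k₁t) = k₂e^(−k₂t), giving t_opt = ln(k₂/k₁)/(k₂−k₁).
= ln(0.165/0.0559)/(0.165−0.0559) = ln(2.952)/0.1091 = 1.082/0.1091 = 9.92 s.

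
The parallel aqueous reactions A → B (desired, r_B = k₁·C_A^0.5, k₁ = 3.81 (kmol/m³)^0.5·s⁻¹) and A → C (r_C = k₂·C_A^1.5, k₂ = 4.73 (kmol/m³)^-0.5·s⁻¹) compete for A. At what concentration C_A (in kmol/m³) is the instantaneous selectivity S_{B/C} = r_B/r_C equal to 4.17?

0.193 kmol/m³

S_{B/C} = (k₁/k₂)·C_A⁻¹ ⇒ C_A = (S·k₂/k₁)^(-1).
= (4.17×4.73/3.81)^(-1) = (5.177)^(-1) = 0.193 kmol/m³.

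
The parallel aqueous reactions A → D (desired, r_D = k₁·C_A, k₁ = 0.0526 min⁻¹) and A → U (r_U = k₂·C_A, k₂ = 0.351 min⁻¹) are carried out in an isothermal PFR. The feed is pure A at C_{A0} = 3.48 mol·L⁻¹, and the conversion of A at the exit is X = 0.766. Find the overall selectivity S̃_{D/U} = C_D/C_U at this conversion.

C_A = C_{A0}(1−X) = 0.8143 mol·L⁻¹.
Both paths are first order in A, so the instantaneous fraction to D is constant: dC_D/d(−C_A) = k₁/(k₁+k₂) = 0.1303.
C_D = 0.1303·(C_{A0}−C_A) = 0.1303×2.666 = 0.347 mol·L⁻¹.
C_U = (C_{A0}−C_A)−C_D = 2.318 mol·L⁻¹; S̃_{D/U} = 0.3474/2.318 = 0.150.

0.150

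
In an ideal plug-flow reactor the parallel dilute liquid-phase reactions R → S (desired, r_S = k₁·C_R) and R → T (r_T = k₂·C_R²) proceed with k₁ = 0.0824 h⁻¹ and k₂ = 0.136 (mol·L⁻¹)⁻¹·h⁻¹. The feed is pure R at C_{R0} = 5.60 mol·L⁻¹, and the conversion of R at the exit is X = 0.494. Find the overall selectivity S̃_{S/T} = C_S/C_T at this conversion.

0.148

C_R = C_{R0}(1−X) = 2.834 mol·L⁻¹.
Along a PFR/batch, dC_S/dC_R = −r_S/(r_S+r_T) = −k₁/(k₁+k₂·C_R).
Integrating from C_{R0} to C_R: C_S = (0.0824/0.136)·ln[(0.0824+0.136·5.60)/(0.0824+0.136·2.83)] = 0.6059·ln(0.8440/0.4678) = 0.3576 mol·L⁻¹.
C_T = (C_{R0}−C_R)−C_S = 2.409 mol·L⁻¹; S̃_{S/T} = 0.3576/2.409 = 0.148.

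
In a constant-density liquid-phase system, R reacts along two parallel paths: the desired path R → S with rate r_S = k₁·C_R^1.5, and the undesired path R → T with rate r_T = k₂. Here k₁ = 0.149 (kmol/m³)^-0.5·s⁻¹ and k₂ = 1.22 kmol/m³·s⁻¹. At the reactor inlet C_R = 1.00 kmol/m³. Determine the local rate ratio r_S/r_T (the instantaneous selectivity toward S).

0.122

S_{S/T} = r_S/r_T = (k₁·C_R^1.5)/(k₂) = (k₁/k₂)·C_R^1.5.
= (0.149×1.000^1.5) / (1.22) = 0.1490/1.220 = 0.122.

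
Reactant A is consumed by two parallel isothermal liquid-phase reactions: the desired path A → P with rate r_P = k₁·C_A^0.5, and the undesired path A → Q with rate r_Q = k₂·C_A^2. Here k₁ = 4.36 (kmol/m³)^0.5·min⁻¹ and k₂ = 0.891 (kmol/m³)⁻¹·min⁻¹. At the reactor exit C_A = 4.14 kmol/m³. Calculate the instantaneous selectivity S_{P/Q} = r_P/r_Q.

0.581

S_{P/Q} = r_P/r_Q = (k₁·C_A^0.5)/(k₂·C_A^2) = (k₁/k₂)·C_A^-1.5.
= (4.36×4.140^0.5) / (0.891×4.140^2) = 8.871/15.27 = 0.581.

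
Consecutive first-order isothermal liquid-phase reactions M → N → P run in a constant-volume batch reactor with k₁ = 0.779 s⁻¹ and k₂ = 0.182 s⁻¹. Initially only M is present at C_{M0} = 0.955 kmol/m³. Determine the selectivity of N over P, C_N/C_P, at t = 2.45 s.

For first-order series with pure M initially, C_N(t) = k₁C_{M0}/(k₂−k₁)·(e^(−k₁t) − e^(−k₂t)).
e^(−k₁t) = e^(−0.779×2.45) = e^(−1.909) = 0.1483; e^(−k₂t) = e^(−0.4459) = 0.6402.
C_N = 0.779×0.955/(0.182−0.779) × (0.1483−0.6402) = (-1.246)×(-0.4920) = 0.6130 kmol/m³.
C_M = C_{M0}e^(−k₁t) = 0.1416 kmol/m³, so C_P = C_{M0}−C_M−C_N = 0.2003 kmol/m³; C_N/C_P = 3.06.

3.06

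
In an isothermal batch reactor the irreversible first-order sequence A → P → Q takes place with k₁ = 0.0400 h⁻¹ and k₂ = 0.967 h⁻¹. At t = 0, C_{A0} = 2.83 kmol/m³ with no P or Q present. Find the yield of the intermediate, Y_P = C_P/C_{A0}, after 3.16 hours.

0.0360

Solving the coupled first-order balances gives C_P(t) = [k₁/(k₂−k₁)]·C_{A0}·(e^(−k₁t) − e^(−k₂t)).
e^(−k₁t) = e^(−0.0400×3.16) = e^(−0.1264) = 0.8813; e^(−k₂t) = e^(−3.056) = 0.04709.
C_P = 0.0400×2.83/(0.967−0.0400) × (0.8813−0.04709) = 0.1221×0.8342 = 0.1019 kmol/m³.
Y_P = C_P/C_{A0} = 0.1019/2.83 = 0.0360.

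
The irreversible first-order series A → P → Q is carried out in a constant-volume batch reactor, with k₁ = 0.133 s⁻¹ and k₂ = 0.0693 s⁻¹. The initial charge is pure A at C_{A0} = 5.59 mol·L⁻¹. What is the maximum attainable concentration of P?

2.75 mol·L⁻¹

Evaluating C_P at t_opt = ln(k₂/k₁)/(k₂−k₁) gives C_{P,max}/C_{A0} = (k₁/k₂)^[k₂/(k₂−k₁)].
= (0.133/0.0693)^(0.0693/(0.0693−0.133)) = (1.919)^(-1.088) = 0.4920.
C_{P,max} = 0.4920×5.59 = 2.75 mol·L⁻¹.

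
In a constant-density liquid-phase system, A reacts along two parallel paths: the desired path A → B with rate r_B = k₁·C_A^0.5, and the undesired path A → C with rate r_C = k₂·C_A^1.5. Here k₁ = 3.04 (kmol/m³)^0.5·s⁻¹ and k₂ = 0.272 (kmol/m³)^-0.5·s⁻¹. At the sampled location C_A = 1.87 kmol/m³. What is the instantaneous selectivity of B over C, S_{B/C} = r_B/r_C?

S_{B/C} = r_B/r_C = (k₁·C_A^0.5)/(k₂·C_A^1.5) = (k₁/k₂)·C_A⁻¹.
= (3.04×1.870^0.5) / (0.272×1.870^1.5) = 4.157/0.6956 = 5.98.
The undesired path is higher order in A, so low C_A (CSTR or dilute feed) favours B.

5.98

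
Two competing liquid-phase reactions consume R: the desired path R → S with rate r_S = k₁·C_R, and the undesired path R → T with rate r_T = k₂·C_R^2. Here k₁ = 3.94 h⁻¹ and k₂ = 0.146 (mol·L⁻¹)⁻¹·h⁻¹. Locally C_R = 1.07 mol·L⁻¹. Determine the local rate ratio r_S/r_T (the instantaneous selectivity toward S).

25.2

S_{S/T} = r_S/r_T = (k₁·C_R)/(k₂·C_R^2) = (k₁/k₂)·C_R⁻¹.
= (3.94×1.070) / (0.146×1.070^2) = 4.216/0.1672 = 25.2.
The undesired path is higher order in R, so low C_R (CSTR or dilute feed) favours S.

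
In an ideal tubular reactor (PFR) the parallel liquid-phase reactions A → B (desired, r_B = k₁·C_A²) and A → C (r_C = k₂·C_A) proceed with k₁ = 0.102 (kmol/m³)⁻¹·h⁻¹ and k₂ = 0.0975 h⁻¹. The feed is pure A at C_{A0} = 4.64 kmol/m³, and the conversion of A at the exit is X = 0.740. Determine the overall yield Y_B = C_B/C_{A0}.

0.544

C_A = C_{A0}(1−X) = 1.206 kmol/m³.
Along a PFR/batch, dC_C/dC_A = −r_C/(r_B+r_C) = −k₂/(k₂+k₁·C_A).
Integrating from C_{A0} to C_A: C_C = (0.0975/0.102)·ln[(0.0975+0.102·4.64)/(0.0975+0.102·1.21)] = 0.9559·ln(0.5708/0.2206) = 0.9089 kmol/m³.
Then C_B = (C_{A0}−C_A) − C_C = 3.434 − 0.9089 = 2.525 kmol/m³.
Y_B = C_B/C_{A0} = 2.525/4.64 = 0.544.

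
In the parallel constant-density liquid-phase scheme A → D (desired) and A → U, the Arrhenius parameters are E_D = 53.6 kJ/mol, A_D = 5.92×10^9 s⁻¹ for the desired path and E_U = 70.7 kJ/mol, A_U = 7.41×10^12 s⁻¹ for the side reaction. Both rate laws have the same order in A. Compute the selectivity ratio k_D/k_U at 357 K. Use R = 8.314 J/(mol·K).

0.254

Since both paths have the same order in A, the concentration cancels and S_{D/U} = k_D/k_U = (A_D/A_U)·exp[(E_U−E_D)/(RT)].
(E_U−E_D)/(RT) = (70.7−53.6)×10³/(8.314×357) = 17100/2968 = 5.761.
k_D/k_U = (5.92×10^9/7.41×10^12)·exp(5.761) = 7.989×10^-4 × 317.8 = 0.254.
Since E_D < E_U, lowering the temperature improves selectivity toward D.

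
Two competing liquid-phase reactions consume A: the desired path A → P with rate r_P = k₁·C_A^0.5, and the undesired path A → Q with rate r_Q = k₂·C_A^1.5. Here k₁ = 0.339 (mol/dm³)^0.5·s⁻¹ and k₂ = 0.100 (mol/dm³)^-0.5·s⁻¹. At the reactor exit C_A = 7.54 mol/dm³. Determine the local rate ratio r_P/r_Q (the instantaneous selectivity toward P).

S_{P/Q} = r_P/r_Q = (k₁·C_A^0.5)/(k₂·C_A^1.5) = (k₁/k₂)·C_A⁻¹.
= (0.339×7.540^0.5) / (0.100×7.540^1.5) = 0.9309/2.070 = 0.450.

0.450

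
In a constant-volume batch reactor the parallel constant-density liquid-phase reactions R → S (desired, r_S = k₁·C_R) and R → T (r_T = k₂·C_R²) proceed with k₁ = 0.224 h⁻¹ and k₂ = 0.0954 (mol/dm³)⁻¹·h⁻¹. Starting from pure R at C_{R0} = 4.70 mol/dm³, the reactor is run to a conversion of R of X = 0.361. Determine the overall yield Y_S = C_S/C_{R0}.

C_R = C_{R0}(1−X) = 3.003 mol/dm³.
Along a PFR/batch, dC_S/dC_R = −r_S/(r_S+r_T) = −k₁/(k₁+k₂·C_R).
Integrating from C_{R0} to C_R: C_S = (0.224/0.0954)·ln[(0.224+0.0954·4.70)/(0.224+0.0954·3.00)] = 2.348·ln(0.6724/0.5105) = 0.6467 mol/dm³.
Y_S = C_S/C_{R0} = 0.6467/4.70 = 0.138.

0.138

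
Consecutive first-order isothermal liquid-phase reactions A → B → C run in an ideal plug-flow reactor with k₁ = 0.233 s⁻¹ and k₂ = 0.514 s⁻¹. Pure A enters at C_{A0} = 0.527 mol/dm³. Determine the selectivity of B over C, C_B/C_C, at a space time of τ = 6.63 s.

0.235

Solving the coupled first-order balances gives C_B(τ) = [k₁/(k₂−k₁)]·C_{A0}·(e^(−k₁τ) − e^(−k₂τ)).
e^(−k₁τ) = e^(−0.233×6.63) = e^(−1.545) = 0.2134; e^(−k₂τ) = e^(−3.408) = 0.03311.
C_B = 0.233×0.527/(0.514−0.233) × (0.2134−0.03311) = 0.4370×0.1802 = 0.07876 mol/dm³.
C_A = C_{A0}e^(−k₁τ) = 0.1124 mol/dm³, so C_C = C_{A0}−C_A−C_B = 0.3358 mol/dm³; C_B/C_C = 0.235.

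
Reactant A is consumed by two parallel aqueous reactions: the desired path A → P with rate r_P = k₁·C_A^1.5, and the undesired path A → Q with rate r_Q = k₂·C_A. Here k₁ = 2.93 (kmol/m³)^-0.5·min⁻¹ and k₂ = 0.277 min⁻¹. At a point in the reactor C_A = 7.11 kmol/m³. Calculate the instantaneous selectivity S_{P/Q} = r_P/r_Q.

28.2

S_{P/Q} = r_P/r_Q = (k₁·C_A^1.5)/(k₂·C_A) = (k₁/k₂)·C_A^0.5.
= (2.93×7.110^1.5) / (0.277×7.110) = 55.55/1.969 = 28.2.
Since the desired path is higher order in A, keeping C_A high (PFR or concentrated feed) favours P.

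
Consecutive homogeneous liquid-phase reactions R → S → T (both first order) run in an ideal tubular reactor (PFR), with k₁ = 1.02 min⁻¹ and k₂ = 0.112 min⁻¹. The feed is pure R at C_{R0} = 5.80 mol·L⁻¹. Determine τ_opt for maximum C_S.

For first-order series the maximum of C_S occurs at τ_opt = ln(k₂/k₁)/(k₂−k₁).
= ln(0.112/1.02)/(0.112−1.02) = ln(0.1098)/-0.9080 = -2.209/-0.9080 = 2.43 min.

2.43 min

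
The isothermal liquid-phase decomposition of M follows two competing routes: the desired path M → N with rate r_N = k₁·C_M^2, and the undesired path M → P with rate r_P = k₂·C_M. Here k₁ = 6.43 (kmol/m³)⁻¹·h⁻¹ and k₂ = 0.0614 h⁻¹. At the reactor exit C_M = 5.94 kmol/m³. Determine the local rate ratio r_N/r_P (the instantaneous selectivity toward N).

S_{N/P} = r_N/r_P = (k₁·C_M^2)/(k₂·C_M) = (k₁/k₂)·C_M.
= (6.43×5.940^2) / (0.0614×5.940) = 226.9/0.3647 = 622.
Since the desired path is higher order in M, keeping C_M high (PFR or concentrated feed) favours N.

622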